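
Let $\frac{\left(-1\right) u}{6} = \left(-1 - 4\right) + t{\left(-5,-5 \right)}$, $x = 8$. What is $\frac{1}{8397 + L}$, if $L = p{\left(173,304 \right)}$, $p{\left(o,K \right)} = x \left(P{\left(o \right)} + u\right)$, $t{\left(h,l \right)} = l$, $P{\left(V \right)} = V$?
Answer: $\frac{1}{10261} \approx 9.7456 \cdot 10^{-5}$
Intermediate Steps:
$u = 60$ ($u = - 6 \left(\left(-1 - 4\right) - 5\right) = - 6 \left(-5 - 5\right) = \left(-6\right) \left(-10\right) = 60$)
$p{\left(o,K \right)} = 480 + 8 o$ ($p{\left(o,K \right)} = 8 \left(o + 60\right) = 8 \left(60 + o\right) = 480 + 8 o$)
$L = 1864$ ($L = 480 + 8 \cdot 173 = 480 + 1384 = 1864$)
$\frac{1}{8397 + L} = \frac{1}{8397 + 1864} = \frac{1}{10261}$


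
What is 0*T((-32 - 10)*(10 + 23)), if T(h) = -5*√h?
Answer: 0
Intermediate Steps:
0*T((-32 - 10)*(10 + 23)) = 0*(-5*√(-32 - 10)*√(10 + 23)) = 0*(-5*3*I*√154) = 0*(-15*I*√154) = 0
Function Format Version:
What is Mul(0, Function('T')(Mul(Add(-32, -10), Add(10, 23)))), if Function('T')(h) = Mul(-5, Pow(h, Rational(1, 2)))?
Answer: 0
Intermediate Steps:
Mul(0, Function('T')(Mul(Add(-32, -10), Add(10, 23)))) = Mul(0, Mul(-5, Pow(Mul(Add(-32, -10), Add(10, 23)), Rational(1, 2)))) = Mul(0, Mul(-5, Pow(Mul(-42, 33), Rational(1, 2)))) = Mul(0, Mul(-5, Pow(-1386, Rational(1, 2)))) = Mul(0, Mul(-5, Mul(3, I, Pow(154, Rational(1, 2))))) = Mul(0, Mul(-15, I, Pow(154, Rational(1, 2)))) = 0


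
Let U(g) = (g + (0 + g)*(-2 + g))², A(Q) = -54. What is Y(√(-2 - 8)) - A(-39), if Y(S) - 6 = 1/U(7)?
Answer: 105841/1764 ≈ 60.001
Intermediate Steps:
U(g) = (g + g*(-2 + g))²
Y(S) = 10585/1764 (Y(S) = 6 + 1/(7²*(-1 + 7)²) = 6 + 1/(49*6²) = 6 + 1/(49*36) = 6 + 1/1764 = 10585/1764)
Y(√(-2 - 8)) - A(-39) = 10585/1764 - 1*(-54) = 10585/1764 + 54 = 105841/1764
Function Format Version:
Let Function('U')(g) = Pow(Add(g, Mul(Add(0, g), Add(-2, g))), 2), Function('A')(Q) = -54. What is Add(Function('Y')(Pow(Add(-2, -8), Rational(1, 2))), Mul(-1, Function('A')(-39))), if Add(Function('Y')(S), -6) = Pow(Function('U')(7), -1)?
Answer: Rational(105841, 1764) ≈ 60.001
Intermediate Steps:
Function('U')(g) = Pow(Add(g, Mul(g, Add(-2, g))), 2)
Function('Y')(S) = Rational(10585, 1764) (Function('Y')(S) = Add(6, Pow(Mul(Pow(7, 2), Pow(Add(-1, 7), 2)), -1)) = Add(6, Pow(Mul(49, Pow(6, 2)), -1)) = Add(6, Pow(Mul(49, 36), -1)) = Add(6, Pow(1764, -1)) = Add(6, Rational(1, 1764)) = Rational(10585, 1764))
Add(Function('Y')(Pow(Add(-2, -8), Rational(1, 2))), Mul(-1, Function('A')(-39))) = Add(Rational(10585, 1764), Mul(-1, -54)) = Add(Rational(10585, 1764), 54) = Rational(105841, 1764)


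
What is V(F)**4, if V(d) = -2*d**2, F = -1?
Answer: 16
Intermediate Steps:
V(F)**4 = (-2*(-1)**2)**4 = (-2*1)**4 = (-2)**4 = 16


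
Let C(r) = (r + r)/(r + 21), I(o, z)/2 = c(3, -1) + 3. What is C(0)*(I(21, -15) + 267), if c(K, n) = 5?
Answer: 0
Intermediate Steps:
I(o, z) = 16 (I(o, z) = 2*(5 + 3) = 2*8 = 16)
C(r) = 2*r/(21 + r) (C(r) = (2*r)/(21 + r) = 2*r/(21 + r))
C(0)*(I(21, -15) + 267) = (2*0/(21 + 0))*(16 + 267) = (2*0/21)*283 = (2*0*(1/21))*283 = 0*283 = 0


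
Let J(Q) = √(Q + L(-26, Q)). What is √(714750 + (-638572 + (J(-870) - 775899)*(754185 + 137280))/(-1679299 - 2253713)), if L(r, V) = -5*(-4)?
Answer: √(3444146245922885571 - 4382678178225*I*√34)/1966506 ≈ 943.73 - 0.0035012*I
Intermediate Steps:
L(r, V) = 20
J(Q) = √(20 + Q) (J(Q) = √(Q + 20) = √(20 + Q))
√(714750 + (-638572 + (J(-870) - 775899)*(754185 + 137280))/(-1679299 - 2253713)) = √(714750 + (-638572 + (√(20 - 870) - 775899)*(754185 + 137280))/(-1679299 - 2253713)) = √(714750 + (-638572 + (√(-850) - 775899)*891465)/(-3933012)) = √(714750 + (-638572 + (5*I*√34 - 775899)*891465)*(-1/3933012)) = √(714750 + (-638572 + (-775899 + 5*I*√34)*891465)*(-1/3933012)) = √(714750 + (-638572 + (-691686802035 + 4457325*I*√34))*(-1/3933012)) = √(714750 + (-691687440607 + 4457325*I*√34)*(-1/3933012)) = √(714750 + (691687440607/3933012 - 1485775*I*√34/1311004)) = √(3502807767607/3933012 - 1485775*I*√34/1311004)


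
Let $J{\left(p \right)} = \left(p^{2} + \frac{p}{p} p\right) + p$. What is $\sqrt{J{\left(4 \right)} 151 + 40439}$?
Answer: $\sqrt{44063} \approx 209.91$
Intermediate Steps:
$J{\left(p \right)} = p^{2} + 2 p$ ($J{\left(p \right)} = \left(p^{2} + 1 p\right) + p = \left(p^{2} + p\right) + p = \left(p + p^{2}\right) + p = p^{2} + 2 p$)
$\sqrt{J{\left(4 \right)} 151 + 40439} = \sqrt{4 \left(2 + 4\right) 151 + 40439} = \sqrt{4 \cdot 6 \cdot 151 + 40439} = \sqrt{24 \cdot 151 + 40439} = \sqrt{3624 + 40439} = \sqrt{44063}$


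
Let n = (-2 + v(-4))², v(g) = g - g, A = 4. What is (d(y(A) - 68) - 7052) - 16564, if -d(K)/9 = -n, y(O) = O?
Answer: -23580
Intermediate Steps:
v(g) = 0
n = 4 (n = (-2 + 0)² = (-2)² = 4)
d(K) = 36 (d(K) = -(-9)*4 = -9*(-4) = 36)
(d(y(A) - 68) - 7052) - 16564 = (36 - 7052) - 16564 = -7016 - 16564 = -23580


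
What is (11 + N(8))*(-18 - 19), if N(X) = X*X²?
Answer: -19351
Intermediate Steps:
N(X) = X³
(11 + N(8))*(-18 - 19) = (11 + 8³)*(-18 - 19) = (11 + 512)*(-37) = 523*(-37) = -19351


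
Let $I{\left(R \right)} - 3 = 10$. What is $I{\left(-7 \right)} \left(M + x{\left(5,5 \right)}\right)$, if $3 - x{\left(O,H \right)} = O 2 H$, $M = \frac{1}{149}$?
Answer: $- \frac{91026}{149} \approx -610.91$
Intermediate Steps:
$I{\left(R \right)} = 13$ ($I{\left(R \right)} = 3 + 10 = 13$)
$M = \frac{1}{149} \approx 0.0067114$
$x{\left(O,H \right)} = 3 - 2 H O$ ($x{\left(O,H \right)} = 3 - O 2 H = 3 - 2 O H = 3 - 2 H O$)
$I{\left(-7 \right)} \left(M + x{\left(5,5 \right)}\right) = 13 \left(\frac{1}{149} + \left(3 - 10 \cdot 5\right)\right) = 13 \left(\frac{1}{149} + \left(3 - 50\right)\right) = 13 \left(\frac{1}{149} - 47\right) = 13 \left(- \frac{7002}{149}\right) = - \frac{91026}{149}$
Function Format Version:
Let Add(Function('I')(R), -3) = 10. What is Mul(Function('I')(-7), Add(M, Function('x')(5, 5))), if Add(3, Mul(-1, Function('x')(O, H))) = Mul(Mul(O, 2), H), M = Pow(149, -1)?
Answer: Rational(-91026, 149) ≈ -610.91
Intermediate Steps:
Function('I')(R) = 13 (Function('I')(R) = Add(3, 10) = 13)
M = Rational(1, 149) ≈ 0.0067114
Function('x')(O, H) = Add(3, Mul(-2, H, O)) (Function('x')(O, H) = Add(3, Mul(-1, Mul(Mul(O, 2), H))) = Add(3, Mul(-1, Mul(Mul(2, O), H))) = Add(3, Mul(-1, Mul(2, H, O))) = Add(3, Mul(-2, H, O)))
Mul(Function('I')(-7), Add(M, Function('x')(5, 5))) = Mul(13, Add(Rational(1, 149), Add(3, Mul(-2, 5, 5)))) = Mul(13, Add(Rational(1, 149), Add(3, -50))) = Mul(13, Add(Rational(1, 149), -47)) = Mul(13, Rational(-7002, 149)) = Rational(-91026, 149)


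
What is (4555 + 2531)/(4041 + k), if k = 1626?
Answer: 2362/1889 ≈ 1.2504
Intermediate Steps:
(4555 + 2531)/(4041 + k) = (4555 + 2531)/(4041 + 1626) = 7086/5667 = 7086*(1/5667) = 2362/1889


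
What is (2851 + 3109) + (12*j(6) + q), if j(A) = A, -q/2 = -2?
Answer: 6036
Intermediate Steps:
q = 4 (q = -2*(-2) = 4)
(2851 + 3109) + (12*j(6) + q) = (2851 + 3109) + (12*6 + 4) = 5960 + (72 + 4) = 5960 + 76 = 6036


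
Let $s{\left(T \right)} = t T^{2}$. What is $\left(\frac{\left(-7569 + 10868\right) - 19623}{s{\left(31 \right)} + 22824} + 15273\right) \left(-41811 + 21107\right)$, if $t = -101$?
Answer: $- \frac{23474982469600}{74237} \approx -3.1622 \cdot 10^{8}$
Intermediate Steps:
$s{\left(T \right)} = - 101 T^{2}$
$\left(\frac{\left(-7569 + 10868\right) - 19623}{s{\left(31 \right)} + 22824} + 15273\right) \left(-41811 + 21107\right) = \left(\frac{\left(-7569 + 10868\right) - 19623}{- 101 \cdot 31^{2} + 22824} + 15273\right) \left(-41811 + 21107\right) = \left(\frac{3299 - 19623}{\left(-101\right) 961 + 22824} + 15273\right) \left(-20704\right) = \left(- \frac{16324}{-97061 + 22824} + 15273\right) \left(-20704\right) = \left(- \frac{16324}{-74237} + 15273\right) \left(-20704\right) = \left(\left(-16324\right) \left(- \frac{1}{74237}\right) + 15273\right) \left(-20704\right) = \left(\frac{16324}{74237} + 15273\right) \left(-20704\right) = \frac{1133838025}{74237} \left(-20704\right) = - \frac{23474982469600}{74237}$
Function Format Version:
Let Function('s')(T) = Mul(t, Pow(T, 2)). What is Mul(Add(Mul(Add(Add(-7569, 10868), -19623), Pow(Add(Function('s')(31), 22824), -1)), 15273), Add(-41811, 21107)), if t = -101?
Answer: Rational(-23474982469600, 74237) ≈ -3.1622e+8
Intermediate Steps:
Function('s')(T) = Mul(-101, Pow(T, 2))
Mul(Add(Mul(Add(Add(-7569, 10868), -19623), Pow(Add(Function('s')(31), 22824), -1)), 15273), Add(-41811, 21107)) = Mul(Add(Mul(Add(Add(-7569, 10868), -19623), Pow(Add(Mul(-101, Pow(31, 2)), 22824), -1)), 15273), Add(-41811, 21107)) = Mul(Add(Mul(Add(3299, -19623), Pow(Add(Mul(-101, 961), 22824), -1)), 15273), -20704) = Mul(Add(Mul(-16324, Pow(Add(-97061, 22824), -1)), 15273), -20704) = Mul(Add(Mul(-16324, Pow(-74237, -1)), 15273), -20704) = Mul(Add(Mul(-16324, Rational(-1, 74237)), 15273), -20704) = Mul(Add(Rational(16324, 74237), 15273), -20704) = Mul(Rational(1133838025, 74237), -20704) = Rational(-23474982469600, 74237)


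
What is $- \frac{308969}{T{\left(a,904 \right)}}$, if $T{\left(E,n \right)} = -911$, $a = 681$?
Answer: $\frac{308969}{911} \approx 339.15$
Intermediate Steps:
$- \frac{308969}{T{\left(a,904 \right)}} = - \frac{308969}{-911} = \left(-308969\right) \left(- \frac{1}{911}\right) = \frac{308969}{911}$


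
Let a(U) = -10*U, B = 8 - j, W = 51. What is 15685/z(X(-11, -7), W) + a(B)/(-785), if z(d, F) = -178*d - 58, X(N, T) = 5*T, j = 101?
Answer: 1314553/969004 ≈ 1.3566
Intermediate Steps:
z(d, F) = -58 - 178*d
B = -93 (B = 8 - 1*101 = 8 - 101 = -93)
15685/z(X(-11, -7), W) + a(B)/(-785) = 15685/(-58 - 890*(-7)) - 10*(-93)/(-785) = 15685/(-58 - 178*(-35)) + 930*(-1/785) = 15685/(-58 + 6230) - 186/157 = 15685/6172 - 186/157 = 1314553/969004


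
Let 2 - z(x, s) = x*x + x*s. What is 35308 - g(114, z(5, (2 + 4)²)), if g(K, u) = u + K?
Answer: 35397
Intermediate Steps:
z(x, s) = 2 - x² - s*x (z(x, s) = 2 - (x*x + x*s) = 2 - (x² + s*x) = 2 + (-x² - s*x) = 2 - x² - s*x)
g(K, u) = K + u
35308 - g(114, z(5, (2 + 4)²)) = 35308 - (114 + (2 - 1*5² - 1*(2 + 4)²*5)) = 35308 - (114 + (2 - 1*25 - 1*6²*5)) = 35308 - (114 + (2 - 25 - 1*36*5)) = 35308 - (114 + (2 - 25 - 180)) = 35308 - (114 - 203) = 35308 - 1*(-89) = 35308 + 89 = 35397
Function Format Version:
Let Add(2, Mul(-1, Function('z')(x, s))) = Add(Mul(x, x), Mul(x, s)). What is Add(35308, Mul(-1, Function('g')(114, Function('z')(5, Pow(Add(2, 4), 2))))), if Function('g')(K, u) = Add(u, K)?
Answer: 35397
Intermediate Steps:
Function('z')(x, s) = Add(2, Mul(-1, Pow(x, 2)), Mul(-1, s, x)) (Function('z')(x, s) = Add(2, Mul(-1, Add(Mul(x, x), Mul(x, s)))) = Add(2, Mul(-1, Add(Pow(x, 2), Mul(s, x)))) = Add(2, Add(Mul(-1, Pow(x, 2)), Mul(-1, s, x))) = Add(2, Mul(-1, Pow(x, 2)), Mul(-1, s, x)))
Function('g')(K, u) = Add(K, u)
Add(35308, Mul(-1, Function('g')(114, Function('z')(5, Pow(Add(2, 4), 2))))) = Add(35308, Mul(-1, Add(114, Add(2, Mul(-1, Pow(5, 2)), Mul(-1, Pow(Add(2, 4), 2), 5))))) = Add(35308, Mul(-1, Add(114, Add(2, Mul(-1, 25), Mul(-1, Pow(6, 2), 5))))) = Add(35308, Mul(-1, Add(114, Add(2, -25, Mul(-1, 36, 5))))) = Add(35308, Mul(-1, Add(114, Add(2, -25, -180)))) = Add(35308, Mul(-1, Add(114, -203))) = Add(35308, Mul(-1, -89)) = Add(35308, 89) = 35397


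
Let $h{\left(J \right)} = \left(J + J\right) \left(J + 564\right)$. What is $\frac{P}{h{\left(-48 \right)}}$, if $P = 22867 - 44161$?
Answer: $\frac{1183}{2752} \approx 0.42987$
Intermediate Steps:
$h{\left(J \right)} = 2 J \left(564 + J\right)$
$P = -21294$ ($P = 22867 - 44161 = -21294$)
$\frac{P}{h{\left(-48 \right)}} = - \frac{21294}{2 \left(-48\right) \left(564 - 48\right)} = - \frac{21294}{2 \left(-48\right) 516} = - \frac{21294}{-49536} = \left(-21294\right) \left(- \frac{1}{49536}\right) = \frac{1183}{2752}$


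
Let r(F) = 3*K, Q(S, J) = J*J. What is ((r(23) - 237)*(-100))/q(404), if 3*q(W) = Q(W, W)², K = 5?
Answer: 8325/3329932832 ≈ 2.5001e-6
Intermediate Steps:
Q(S, J) = J²
r(F) = 15 (r(F) = 3*5 = 15)
q(W) = W⁴/3 (q(W) = (W²)²/3 = W⁴/3)
((r(23) - 237)*(-100))/q(404) = ((15 - 237)*(-100))/(((⅓)*404⁴)) = (-222*(-100))/(((⅓)*26639462656)) = 22200/(26639462656/3) = 22200*(3/26639462656) = 8325/3329932832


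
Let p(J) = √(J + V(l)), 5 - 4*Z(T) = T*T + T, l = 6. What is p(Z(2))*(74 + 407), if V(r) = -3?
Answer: 481*I*√13/2 ≈ 867.13*I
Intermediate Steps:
Z(T) = 5/4 - T/4 - T²/4 (Z(T) = 5/4 - (T*T + T)/4 = 5/4 - (T² + T)/4 = 5/4 - (T + T²)/4 = 5/4 + (-T/4 - T²/4) = 5/4 - T/4 - T²/4)
p(J) = √(-3 + J) (p(J) = √(J - 3) = √(-3 + J))
p(Z(2))*(74 + 407) = √(-3 + (5/4 - ¼*2 - ¼*2²))*(74 + 407) = √(-3 + (5/4 - ½ - ¼*4))*481 = √(-3 + (5/4 - ½ - 1))*481 = √(-3 - ¼)*481 = √(-13/4)*481 = (I*√13/2)*481 = 481*I*√13/2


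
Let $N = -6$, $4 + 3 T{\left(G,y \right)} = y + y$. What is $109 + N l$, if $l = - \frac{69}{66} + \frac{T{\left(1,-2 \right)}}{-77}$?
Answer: $\frac{8860}{77} \approx 115.06$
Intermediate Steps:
$T{\left(G,y \right)} = - \frac{4}{3} + \frac{2 y}{3}$ ($T{\left(G,y \right)} = - \frac{4}{3} + \frac{y + y}{3} = - \frac{4}{3} + \frac{2 y}{3}$)
$l = - \frac{467}{462}$ ($l = - \frac{69}{66} + \frac{- \frac{4}{3} + \frac{2}{3} \left(-2\right)}{-77} = \left(-69\right) \frac{1}{66} + \left(- \frac{4}{3} - \frac{4}{3}\right) \left(- \frac{1}{77}\right) = - \frac{23}{22} - - \frac{8}{231} = - \frac{23}{22} + \frac{8}{231} = - \frac{467}{462} \approx -1.0108$)
$109 + N l = 109 - - \frac{467}{77} = 109 + \frac{467}{77} = \frac{8860}{77}$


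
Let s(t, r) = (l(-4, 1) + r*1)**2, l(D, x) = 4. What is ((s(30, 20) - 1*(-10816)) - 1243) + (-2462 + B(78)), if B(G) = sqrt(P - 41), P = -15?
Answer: 7687 + 2*I*sqrt(14) ≈ 7687.0 + 7.4833*I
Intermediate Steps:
B(G) = 2*I*sqrt(14) (B(G) = sqrt(-15 - 41) = sqrt(-56) = 2*I*sqrt(14))
s(t, r) = (4 + r)**2 (s(t, r) = (4 + r*1)**2 = (4 + r)**2)
((s(30, 20) - 1*(-10816)) - 1243) + (-2462 + B(78)) = (((4 + 20)**2 - 1*(-10816)) - 1243) + (-2462 + 2*I*sqrt(14)) = ((24**2 + 10816) - 1243) + (-2462 + 2*I*sqrt(14)) = ((576 + 10816) - 1243) + (-2462 + 2*I*sqrt(14)) = (11392 - 1243) + (-2462 + 2*I*sqrt(14)) = 10149 + (-2462 + 2*I*sqrt(14)) = 7687 + 2*I*sqrt(14)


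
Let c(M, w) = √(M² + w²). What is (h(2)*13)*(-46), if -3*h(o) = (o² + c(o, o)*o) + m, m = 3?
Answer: 4186/3 + 2392*√2/3 ≈ 2522.9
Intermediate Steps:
h(o) = -1 - o²/3 - o*√2*√(o²)/3 (h(o) = -((o² + √(o² + o²)*o) + 3)/3 = -((o² + √(2*o²)*o) + 3)/3 = -((o² + (√2*√(o²))*o) + 3)/3 = -((o² + o*√2*√(o²)) + 3)/3 = -(3 + o² + o*√2*√(o²))/3 = -1 - o²/3 - o*√2*√(o²)/3)
(h(2)*13)*(-46) = ((-1 - ⅓*2² - ⅓*2*√2*√(2²))*13)*(-46) = ((-1 - ⅓*4 - ⅓*2*√2*√4)*13)*(-46) = ((-1 - 4/3 - ⅓*2*√2*2)*13)*(-46) = ((-1 - 4/3 - 4*√2/3)*13)*(-46) = ((-7/3 - 4*√2/3)*13)*(-46) = (-91/3 - 52*√2/3)*(-46) = 4186/3 + 2392*√2/3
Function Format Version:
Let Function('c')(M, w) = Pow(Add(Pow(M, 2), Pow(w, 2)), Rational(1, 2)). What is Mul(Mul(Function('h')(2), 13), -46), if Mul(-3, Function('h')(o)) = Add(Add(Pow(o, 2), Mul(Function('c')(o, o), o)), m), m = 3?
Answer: Add(Rational(4186, 3), Mul(Rational(2392, 3), Pow(2, Rational(1, 2)))) ≈ 2522.9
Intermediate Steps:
Function('h')(o) = Add(-1, Mul(Rational(-1, 3), Pow(o, 2)), Mul(Rational(-1, 3), o, Pow(2, Rational(1, 2)), Pow(Pow(o, 2), Rational(1, 2)))) (Function('h')(o) = Mul(Rational(-1, 3), Add(Add(Pow(o, 2), Mul(Pow(Add(Pow(o, 2), Pow(o, 2)), Rational(1, 2)), o)), 3)) = Mul(Rational(-1, 3), Add(Add(Pow(o, 2), Mul(Pow(Mul(2, Pow(o, 2)), Rational(1, 2)), o)), 3)) = Mul(Rational(-1, 3), Add(Add(Pow(o, 2), Mul(Mul(Pow(2, Rational(1, 2)), Pow(Pow(o, 2), Rational(1, 2))), o)), 3)) = Mul(Rational(-1, 3), Add(Add(Pow(o, 2), Mul(o, Pow(2, Rational(1, 2)), Pow(Pow(o, 2), Rational(1, 2)))), 3)) = Mul(Rational(-1, 3), Add(3, Pow(o, 2), Mul(o, Pow(2, Rational(1, 2)), Pow(Pow(o, 2), Rational(1, 2))))) = Add(-1, Mul(Rational(-1, 3), Pow(o, 2)), Mul(Rational(-1, 3), o, Pow(2, Rational(1, 2)), Pow(Pow(o, 2), Rational(1, 2)))))
Mul(Mul(Function('h')(2), 13), -46) = Mul(Mul(Add(-1, Mul(Rational(-1, 3), Pow(2, 2)), Mul(Rational(-1, 3), 2, Pow(2, Rational(1, 2)), Pow(Pow(2, 2), Rational(1, 2)))), 13), -46) = Mul(Mul(Add(-1, Mul(Rational(-1, 3), 4), Mul(Rational(-1, 3), 2, Pow(2, Rational(1, 2)), Pow(4, Rational(1, 2)))), 13), -46) = Mul(Mul(Add(-1, Rational(-4, 3), Mul(Rational(-1, 3), 2, Pow(2, Rational(1, 2)), 2)), 13), -46) = Mul(Mul(Add(-1, Rational(-4, 3), Mul(Rational(-4, 3), Pow(2, Rational(1, 2)))), 13), -46) = Mul(Mul(Add(Rational(-7, 3), Mul(Rational(-4, 3), Pow(2, Rational(1, 2)))), 13), -46) = Mul(Add(Rational(-91, 3), Mul(Rational(-52, 3), Pow(2, Rational(1, 2)))), -46) = Add(Rational(4186, 3), Mul(Rational(2392, 3), Pow(2, Rational(1, 2))))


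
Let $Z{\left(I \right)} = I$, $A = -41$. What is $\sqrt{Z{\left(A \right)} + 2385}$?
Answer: $2 \sqrt{586} \approx 48.415$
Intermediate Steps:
$\sqrt{Z{\left(A \right)} + 2385} = \sqrt{-41 + 2385} = \sqrt{2344} = 2 \sqrt{586}$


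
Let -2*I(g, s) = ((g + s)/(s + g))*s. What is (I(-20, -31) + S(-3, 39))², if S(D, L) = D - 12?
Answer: ¼ ≈ 0.25000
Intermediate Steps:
I(g, s) = -s/2 (I(g, s) = -(g + s)/(s + g)*s/2 = -(g + s)/(g + s)*s/2 = -s/2)
S(D, L) = -12 + D
(I(-20, -31) + S(-3, 39))² = (-½*(-31) + (-12 - 3))² = (31/2 - 15)² = (½)² = ¼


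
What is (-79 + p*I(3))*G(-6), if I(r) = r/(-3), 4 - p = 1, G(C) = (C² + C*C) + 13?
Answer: -6970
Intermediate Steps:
G(C) = 13 + 2*C² (G(C) = (C² + C²) + 13 = 2*C² + 13 = 13 + 2*C²)
p = 3 (p = 4 - 1*1 = 4 - 1 = 3)
I(r) = -r/3 (I(r) = r*(-⅓) = -r/3)
(-79 + p*I(3))*G(-6) = (-79 + 3*(-⅓*3))*(13 + 2*(-6)²) = (-79 + 3*(-1))*(13 + 2*36) = (-79 - 3)*(13 + 72) = -82*85 = -6970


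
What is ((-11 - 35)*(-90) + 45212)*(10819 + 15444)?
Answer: 1296131576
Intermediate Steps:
((-11 - 35)*(-90) + 45212)*(10819 + 15444) = (-46*(-90) + 45212)*26263 = (4140 + 45212)*26263 = 49352*26263 = 1296131576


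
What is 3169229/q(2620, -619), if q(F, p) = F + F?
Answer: 3169229/5240 ≈ 604.81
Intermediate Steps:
q(F, p) = 2*F
3169229/q(2620, -619) = 3169229/((2*2620)) = 3169229/5240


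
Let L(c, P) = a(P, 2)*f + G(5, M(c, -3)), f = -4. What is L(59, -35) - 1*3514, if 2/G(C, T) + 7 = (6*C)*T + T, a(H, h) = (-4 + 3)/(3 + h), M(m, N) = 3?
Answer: -755333/215 ≈ -3513.2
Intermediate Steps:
a(H, h) = -1/(3 + h)
G(C, T) = 2/(-7 + T + 6*C*T) (G(C, T) = 2/(-7 + ((6*C)*T + T)) = 2/(-7 + (6*C*T + T)) = 2/(-7 + (T + 6*C*T)) = 2/(-7 + T + 6*C*T))
L(c, P) = 177/215 (L(c, P) = -1/(3 + 2)*(-4) + 2/(-7 + 3 + 6*5*3) = -1/5*(-4) + 2/(-7 + 3 + 90) = -1*⅕*(-4) + 2/86 = -⅕*(-4) + 2*(1/86) = ⅘ + 1/43 = 177/215)
L(59, -35) - 1*3514 = 177/215 - 1*3514 = 177/215 - 3514 = -755333/215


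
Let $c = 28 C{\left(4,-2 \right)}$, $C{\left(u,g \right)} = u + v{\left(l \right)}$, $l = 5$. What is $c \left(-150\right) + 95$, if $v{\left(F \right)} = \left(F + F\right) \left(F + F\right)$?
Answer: $-436705$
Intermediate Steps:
$v{\left(F \right)} = 4 F^{2}$ ($v{\left(F \right)} = 2 F 2 F = 4 F^{2}$)
$C{\left(u,g \right)} = 100 + u$ ($C{\left(u,g \right)} = u + 4 \cdot 5^{2} = u + 4 \cdot 25 = u + 100 = 100 + u$)
$c = 2912$ ($c = 28 \left(100 + 4\right) = 28 \cdot 104 = 2912$)
$c \left(-150\right) + 95 = 2912 \left(-150\right) + 95 = -436800 + 95 = -436705$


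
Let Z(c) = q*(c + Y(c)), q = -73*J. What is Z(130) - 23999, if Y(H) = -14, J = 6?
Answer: -74807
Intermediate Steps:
q = -438 (q = -73*6 = -438)
Z(c) = 6132 - 438*c (Z(c) = -438*(c - 14) = -438*(-14 + c) = 6132 - 438*c)
Z(130) - 23999 = (6132 - 438*130) - 23999 = (6132 - 56940) - 23999 = -50808 - 23999 = -74807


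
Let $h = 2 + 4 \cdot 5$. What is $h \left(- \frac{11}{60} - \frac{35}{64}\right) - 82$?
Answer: $- \frac{47071}{480} \approx -98.065$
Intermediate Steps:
$h = 22$ ($h = 2 + 20 = 22$)
$h \left(- \frac{11}{60} - \frac{35}{64}\right) - 82 = 22 \left(- \frac{11}{60} - \frac{35}{64}\right) - 82 = 22 \left(- \frac{701}{960}\right) - 82 = - \frac{7711}{480} - 82 = - \frac{47071}{480}$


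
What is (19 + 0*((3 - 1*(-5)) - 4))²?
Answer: 361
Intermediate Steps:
(19 + 0*((3 - 1*(-5)) - 4))² = (19 + 0*((3 + 5) - 4))² = (19 + 0*(8 - 4))² = (19 + 0*4)² = (19 + 0)² = 19² = 361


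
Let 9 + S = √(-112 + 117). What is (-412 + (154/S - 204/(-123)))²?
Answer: 222953254435/1213682 + 51414825*√5/29602 ≈ 1.8758e+5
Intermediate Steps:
S = -9 + √5 (S = -9 + √(-112 + 117) = -9 + √5 ≈ -6.7639)
(-412 + (154/S - 204/(-123)))² = (-412 + (154/(-9 + √5) - 204/(-123)))² = (-412 + (154/(-9 + √5) - 204*(-1/123)))² = (-412 + (154/(-9 + √5) + 68/41))² = (-412 + (68/41 + 154/(-9 + √5)))² = (-16824/41 + 154/(-9 + √5))²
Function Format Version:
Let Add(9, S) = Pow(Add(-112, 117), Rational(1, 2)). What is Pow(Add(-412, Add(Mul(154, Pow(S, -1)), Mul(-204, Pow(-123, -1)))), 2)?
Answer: Add(Rational(222953254435, 1213682), Mul(Rational(51414825, 29602), Pow(5, Rational(1, 2)))) ≈ 1.8758e+5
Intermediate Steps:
S = Add(-9, Pow(5, Rational(1, 2))) (S = Add(-9, Pow(Add(-112, 117), Rational(1, 2))) = Add(-9, Pow(5, Rational(1, 2))) ≈ -6.7639)
Pow(Add(-412, Add(Mul(154, Pow(S, -1)), Mul(-204, Pow(-123, -1)))), 2) = Pow(Add(-412, Add(Mul(154, Pow(Add(-9, Pow(5, Rational(1, 2))), -1)), Mul(-204, Pow(-123, -1)))), 2) = Pow(Add(-412, Add(Mul(154, Pow(Add(-9, Pow(5, Rational(1, 2))), -1)), Mul(-204, Rational(-1, 123)))), 2) = Pow(Add(-412, Add(Mul(154, Pow(Add(-9, Pow(5, Rational(1, 2))), -1)), Rational(68, 41))), 2) = Pow(Add(-412, Add(Rational(68, 41), Mul(154, Pow(Add(-9, Pow(5, Rational(1, 2))), -1)))), 2) = Pow(Add(Rational(-16824, 41), Mul(154, Pow(Add(-9, Pow(5, Rational(1, 2))), -1))), 2)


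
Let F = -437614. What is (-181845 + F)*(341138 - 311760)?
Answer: -18198466502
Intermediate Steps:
(-181845 + F)*(341138 - 311760) = (-181845 - 437614)*(341138 - 311760) = -619459*29378 = -18198466502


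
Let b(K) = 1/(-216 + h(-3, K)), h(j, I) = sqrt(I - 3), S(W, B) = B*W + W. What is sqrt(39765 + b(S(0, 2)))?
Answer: sqrt((8589239 - 39765*I*sqrt(3))/(216 - I*sqrt(3))) ≈ 199.41 - 0.e-7*I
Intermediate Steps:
S(W, B) = W + B*W
h(j, I) = sqrt(-3 + I)
b(K) = 1/(-216 + sqrt(-3 + K))
sqrt(39765 + b(S(0, 2))) = sqrt(39765 + 1/(-216 + sqrt(-3 + 0*(1 + 2)))) = sqrt(39765 + 1/(-216 + sqrt(-3 + 0*3))) = sqrt(39765 + 1/(-216 + sqrt(-3 + 0))) = sqrt(39765 + 1/(-216 + sqrt(-3))) = sqrt(39765 + 1/(-216 + I*sqrt(3)))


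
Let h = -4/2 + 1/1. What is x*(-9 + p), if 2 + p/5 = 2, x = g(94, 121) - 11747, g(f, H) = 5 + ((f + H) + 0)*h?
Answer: 107613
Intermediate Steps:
h = -1 (h = -4*1/2 + 1*1 = -2 + 1 = -1)
g(f, H) = 5 - H - f (g(f, H) = 5 + ((f + H) + 0)*(-1) = 5 + ((H + f) + 0)*(-1) = 5 + (H + f)*(-1) = 5 + (-H - f) = 5 - H - f)
x = -11957 (x = (5 - 1*121 - 1*94) - 11747 = (5 - 121 - 94) - 11747 = -210 - 11747 = -11957)
p = 0 (p = -10 + 5*2 = -10 + 10 = 0)
x*(-9 + p) = -11957*(-9 + 0) = -11957*(-9) = 107613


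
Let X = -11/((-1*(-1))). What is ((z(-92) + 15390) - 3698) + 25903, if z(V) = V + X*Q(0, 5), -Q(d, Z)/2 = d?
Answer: 37503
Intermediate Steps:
Q(d, Z) = -2*d
X = -11 (X = -11/1 = -11*1 = -11)
z(V) = V (z(V) = V - (-22)*0 = V - 11*0 = V + 0 = V)
((z(-92) + 15390) - 3698) + 25903 = ((-92 + 15390) - 3698) + 25903 = (15298 - 3698) + 25903 = 11600 + 25903 = 37503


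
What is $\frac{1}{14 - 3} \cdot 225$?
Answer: $\frac{225}{11} \approx 20.455$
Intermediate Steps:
$\frac{1}{14 - 3} \cdot 225 = \frac{1}{11} \cdot 225 = \frac{225}{11}$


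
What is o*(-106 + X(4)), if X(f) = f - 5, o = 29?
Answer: -3103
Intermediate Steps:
X(f) = -5 + f
o*(-106 + X(4)) = 29*(-106 + (-5 + 4)) = 29*(-106 - 1) = 29*(-107) = -3103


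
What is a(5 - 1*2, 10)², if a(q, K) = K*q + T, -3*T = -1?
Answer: 8281/9 ≈ 920.11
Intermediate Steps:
T = ⅓ (T = -⅓*(-1) = ⅓ ≈ 0.33333)
a(q, K) = ⅓ + K*q (a(q, K) = K*q + ⅓ = ⅓ + K*q)
a(5 - 1*2, 10)² = (⅓ + 10*(5 - 1*2))² = (⅓ + 10*(5 - 2))² = (⅓ + 10*3)² = (⅓ + 30)² = (91/3)² = 8281/9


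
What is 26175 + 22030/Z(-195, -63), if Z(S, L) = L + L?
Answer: 1638010/63 ≈ 26000.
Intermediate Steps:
Z(S, L) = 2*L
26175 + 22030/Z(-195, -63) = 26175 + 22030/((2*(-63))) = 26175 + 22030/(-126) = 26175 + 22030*(-1/126) = 26175 - 11015/63 = 1638010/63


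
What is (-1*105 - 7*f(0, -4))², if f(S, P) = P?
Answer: 5929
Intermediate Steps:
(-1*105 - 7*f(0, -4))² = (-1*105 - 7*(-4))² = (-105 + 28)² = (-77)² = 5929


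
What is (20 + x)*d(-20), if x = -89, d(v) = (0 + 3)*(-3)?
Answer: 621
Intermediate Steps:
d(v) = -9 (d(v) = 3*(-3) = -9)
(20 + x)*d(-20) = (20 - 89)*(-9) = -69*(-9) = 621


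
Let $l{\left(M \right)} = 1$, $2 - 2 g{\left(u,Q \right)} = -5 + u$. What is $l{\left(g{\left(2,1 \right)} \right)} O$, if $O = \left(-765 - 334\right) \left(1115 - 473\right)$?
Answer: $-705558$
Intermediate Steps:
$g{\left(u,Q \right)} = \frac{7}{2} - \frac{u}{2}$ ($g{\left(u,Q \right)} = 1 - \frac{-5 + u}{2} = 1 - \left(- \frac{5}{2} + \frac{u}{2}\right) = \frac{7}{2} - \frac{u}{2}$)
$O = -705558$ ($O = \left(-1099\right) 642 = -705558$)
$l{\left(g{\left(2,1 \right)} \right)} O = 1 \left(-705558\right) = -705558$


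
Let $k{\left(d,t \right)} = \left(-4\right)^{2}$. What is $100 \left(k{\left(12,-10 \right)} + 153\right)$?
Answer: $16900$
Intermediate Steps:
$k{\left(d,t \right)} = 16$
$100 \left(k{\left(12,-10 \right)} + 153\right) = 100 \left(16 + 153\right) = 100 \cdot 169 = 16900$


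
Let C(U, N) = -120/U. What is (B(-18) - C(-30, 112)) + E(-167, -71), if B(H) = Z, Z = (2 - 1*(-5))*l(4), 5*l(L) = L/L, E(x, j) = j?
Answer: -368/5 ≈ -73.600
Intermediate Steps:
l(L) = ⅕ (l(L) = (L/L)/5 = (⅕)*1 = ⅕)
Z = 7/5 (Z = (2 - 1*(-5))*(⅕) = (2 + 5)*(⅕) = 7*(⅕) = 7/5 ≈ 1.4000)
B(H) = 7/5
(B(-18) - C(-30, 112)) + E(-167, -71) = (7/5 - (-120)/(-30)) - 71 = (7/5 - (-120)*(-1)/30) - 71 = (7/5 - 1*4) - 71 = (7/5 - 4) - 71 = -13/5 - 71 = -368/5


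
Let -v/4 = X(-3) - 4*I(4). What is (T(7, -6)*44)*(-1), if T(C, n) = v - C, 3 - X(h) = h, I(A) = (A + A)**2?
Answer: -43692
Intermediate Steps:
I(A) = 4*A**2 (I(A) = (2*A)**2 = 4*A**2)
X(h) = 3 - h
v = 1000 (v = -4*((3 - 1*(-3)) - 16*4**2) = -4*((3 + 3) - 16*16) = -4*(6 - 4*64) = -4*(6 - 256) = -4*(-250) = 1000)
T(C, n) = 1000 - C
(T(7, -6)*44)*(-1) = ((1000 - 1*7)*44)*(-1) = ((1000 - 7)*44)*(-1) = (993*44)*(-1) = 43692*(-1) = -43692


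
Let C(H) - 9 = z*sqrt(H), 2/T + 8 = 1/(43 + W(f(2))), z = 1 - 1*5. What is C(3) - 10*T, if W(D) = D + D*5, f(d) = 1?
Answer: 4499/391 - 4*sqrt(3) ≈ 4.5782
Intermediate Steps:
z = -4 (z = 1 - 5 = -4)
W(D) = 6*D (W(D) = D + 5*D = 6*D)
T = -98/391 (T = 2/(-8 + 1/(43 + 6*1)) = 2/(-8 + 1/(43 + 6)) = 2/(-8 + 1/49) = 2/(-391/49) = 2*(-49/391) = -98/391 ≈ -0.25064)
C(H) = 9 - 4*sqrt(H)
C(3) - 10*T = (9 - 4*sqrt(3)) - 10*(-98/391) = (9 - 4*sqrt(3)) + 980/391 = 4499/391 - 4*sqrt(3)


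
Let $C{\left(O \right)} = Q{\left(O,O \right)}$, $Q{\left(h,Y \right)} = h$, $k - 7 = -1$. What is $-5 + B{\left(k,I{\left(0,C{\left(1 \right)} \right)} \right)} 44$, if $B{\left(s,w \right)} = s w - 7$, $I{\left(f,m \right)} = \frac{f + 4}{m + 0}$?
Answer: $743$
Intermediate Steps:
$k = 6$ ($k = 7 - 1 = 6$)
$C{\left(O \right)} = O$
$I{\left(f,m \right)} = \frac{4 + f}{m}$
$B{\left(s,w \right)} = -7 + s w$
$-5 + B{\left(k,I{\left(0,C{\left(1 \right)} \right)} \right)} 44 = -5 + \left(-7 + 6 \frac{4 + 0}{1}\right) 44 = -5 + \left(-7 + 6 \cdot 1 \cdot 4\right) 44 = -5 + \left(-7 + 6 \cdot 4\right) 44 = -5 + \left(-7 + 24\right) 44 = -5 + 17 \cdot 44 = -5 + 748 = 743$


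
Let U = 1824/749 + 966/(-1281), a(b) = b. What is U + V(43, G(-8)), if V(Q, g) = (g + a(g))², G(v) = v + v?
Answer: 46862346/45689 ≈ 1025.7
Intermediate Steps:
G(v) = 2*v
V(Q, g) = 4*g² (V(Q, g) = (g + g)² = (2*g)² = 4*g²)
U = 76810/45689 (U = 1824*(1/749) + 966*(-1/1281) = 1824/749 - 46/61 = 76810/45689 ≈ 1.6811)
U + V(43, G(-8)) = 76810/45689 + 4*(2*(-8))² = 76810/45689 + 4*(-16)² = 76810/45689 + 4*256 = 76810/45689 + 1024 = 46862346/45689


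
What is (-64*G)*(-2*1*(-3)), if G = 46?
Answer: -17664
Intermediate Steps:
(-64*G)*(-2*1*(-3)) = (-64*46)*(-2*1*(-3)) = -(-5888)*(-3) = -2944*6 = -17664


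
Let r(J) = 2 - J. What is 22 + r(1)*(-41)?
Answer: -19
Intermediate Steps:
22 + r(1)*(-41) = 22 + (2 - 1*1)*(-41) = 22 + (2 - 1)*(-41) = 22 + 1*(-41) = 22 - 41 = -19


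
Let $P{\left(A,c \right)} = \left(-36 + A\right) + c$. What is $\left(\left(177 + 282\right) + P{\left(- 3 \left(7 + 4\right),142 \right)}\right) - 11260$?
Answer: $-10728$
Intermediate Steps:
$P{\left(A,c \right)} = -36 + A + c$
$\left(\left(177 + 282\right) + P{\left(- 3 \left(7 + 4\right),142 \right)}\right) - 11260 = \left(\left(177 + 282\right) - \left(-106 + 3 \left(7 + 4\right)\right)\right) - 11260 = \left(459 - -73\right) - 11260 = \left(459 + 73\right) - 11260 = 532 - 11260 = -10728$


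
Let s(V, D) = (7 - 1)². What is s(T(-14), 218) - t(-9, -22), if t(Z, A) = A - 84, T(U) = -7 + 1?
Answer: 142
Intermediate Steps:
T(U) = -6
t(Z, A) = -84 + A
s(V, D) = 36 (s(V, D) = 6² = 36)
s(T(-14), 218) - t(-9, -22) = 36 - (-84 - 22) = 36 - 1*(-106) = 36 + 106 = 142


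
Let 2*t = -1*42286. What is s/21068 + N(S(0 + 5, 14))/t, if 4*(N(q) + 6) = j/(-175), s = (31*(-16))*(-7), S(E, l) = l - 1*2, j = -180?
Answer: 643383007/3897606335 ≈ 0.16507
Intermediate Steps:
S(E, l) = -2 + l (S(E, l) = l - 2 = -2 + l)
s = 3472 (s = -496*(-7) = 3472)
t = -21143 (t = (-1*42286)/2 = (1/2)*(-42286) = -21143)
N(q) = -201/35 (N(q) = -6 + (-180/(-175))/4 = -6 + (-180*(-1/175))/4 = -6 + (1/4)*(36/35) = -6 + 9/35 = -201/35)
s/21068 + N(S(0 + 5, 14))/t = 3472/21068 - 201/35/(-21143) = 3472*(1/21068) - 201/35*(-1/21143) = 868/5267 + 201/740005 = 643383007/3897606335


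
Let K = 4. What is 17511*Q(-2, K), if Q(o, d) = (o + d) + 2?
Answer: 70044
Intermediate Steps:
Q(o, d) = 2 + d + o (Q(o, d) = (d + o) + 2 = 2 + d + o)
17511*Q(-2, K) = 17511*(2 + 4 - 2) = 17511*4 = 70044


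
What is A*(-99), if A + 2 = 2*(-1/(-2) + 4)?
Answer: -693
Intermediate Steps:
A = 7 (A = -2 + 2*(-1/(-2) + 4) = -2 + 2*(-1*(-½) + 4) = -2 + 2*(½ + 4) = -2 + 2*(9/2) = -2 + 9 = 7)
A*(-99) = 7*(-99) = -693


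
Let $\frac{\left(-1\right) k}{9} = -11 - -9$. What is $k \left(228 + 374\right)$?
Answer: $10836$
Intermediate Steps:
$k = 18$ ($k = - 9 \left(-11 - -9\right) = - 9 \left(-11 + 9\right) = \left(-9\right) \left(-2\right) = 18$)
$k \left(228 + 374\right) = 18 \left(228 + 374\right) = 18 \cdot 602 = 10836$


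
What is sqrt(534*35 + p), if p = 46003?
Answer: sqrt(64693) ≈ 254.35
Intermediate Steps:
sqrt(534*35 + p) = sqrt(534*35 + 46003) = sqrt(18690 + 46003) = sqrt(64693)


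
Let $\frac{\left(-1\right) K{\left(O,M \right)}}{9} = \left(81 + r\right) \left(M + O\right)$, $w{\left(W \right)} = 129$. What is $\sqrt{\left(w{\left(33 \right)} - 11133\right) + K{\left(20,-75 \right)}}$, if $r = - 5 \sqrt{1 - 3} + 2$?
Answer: $\sqrt{30081 - 2475 i \sqrt{2}} \approx 173.73 - 10.074 i$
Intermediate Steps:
$r = 2 - 5 i \sqrt{2}$ ($r = - 5 \sqrt{-2} + 2 = - 5 i \sqrt{2} + 2 = 2 - 5 i \sqrt{2} \approx 2.0 - 7.0711 i$)
$K{\left(O,M \right)} = - 9 \left(83 - 5 i \sqrt{2}\right) \left(M + O\right)$ ($K{\left(O,M \right)} = - 9 \left(81 + \left(2 - 5 i \sqrt{2}\right)\right) \left(M + O\right) = - 9 \left(83 - 5 i \sqrt{2}\right) \left(M + O\right)$)
$\sqrt{\left(w{\left(33 \right)} - 11133\right) + K{\left(20,-75 \right)}} = \sqrt{\left(129 - 11133\right) + \left(\left(-747\right) \left(-75\right) - 14940 + 45 i \left(-75\right) \sqrt{2} + 45 i 20 \sqrt{2}\right)} = \sqrt{\left(129 - 11133\right) + \left(56025 - 14940 - 3375 i \sqrt{2} + 900 i \sqrt{2}\right)} = \sqrt{-11004 + \left(41085 - 2475 i \sqrt{2}\right)} = \sqrt{30081 - 2475 i \sqrt{2}}$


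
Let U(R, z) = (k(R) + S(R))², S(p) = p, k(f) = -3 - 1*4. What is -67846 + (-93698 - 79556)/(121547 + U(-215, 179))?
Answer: -11590373280/170831 ≈ -67847.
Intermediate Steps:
k(f) = -7 (k(f) = -3 - 4 = -7)
U(R, z) = (-7 + R)²
-67846 + (-93698 - 79556)/(121547 + U(-215, 179)) = -67846 + (-93698 - 79556)/(121547 + (-7 - 215)²) = -67846 - 173254/(121547 + (-222)²) = -67846 - 173254/(121547 + 49284) = -67846 - 173254/170831 = -11590373280/170831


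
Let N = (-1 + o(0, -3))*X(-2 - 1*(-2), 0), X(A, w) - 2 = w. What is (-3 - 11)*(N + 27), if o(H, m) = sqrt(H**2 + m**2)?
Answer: -434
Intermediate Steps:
X(A, w) = 2 + w
N = 4 (N = (-1 + sqrt(0**2 + (-3)**2))*(2 + 0) = (-1 + sqrt(0 + 9))*2 = (-1 + sqrt(9))*2 = (-1 + 3)*2 = 2*2 = 4)
(-3 - 11)*(N + 27) = (-3 - 11)*(4 + 27) = -14*31 = -434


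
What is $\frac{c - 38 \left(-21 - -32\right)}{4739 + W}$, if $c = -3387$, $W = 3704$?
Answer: $- \frac{3805}{8443} \approx -0.45067$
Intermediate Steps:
$\frac{c - 38 \left(-21 - -32\right)}{4739 + W} = \frac{-3387 - 38 \left(-21 - -32\right)}{4739 + 3704} = \frac{-3387 - 38 \left(-21 + 32\right)}{8443} = \left(-3387 - 418\right) \frac{1}{8443} = \left(-3805\right) \frac{1}{8443} = - \frac{3805}{8443}$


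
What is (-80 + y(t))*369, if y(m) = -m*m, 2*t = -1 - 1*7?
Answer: -35424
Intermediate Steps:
t = -4 (t = (-1 - 1*7)/2 = (-1 - 7)/2 = (½)*(-8) = -4)
y(m) = -m²
(-80 + y(t))*369 = (-80 - 1*(-4)²)*369 = (-80 - 1*16)*369 = (-80 - 16)*369 = -96*369 = -35424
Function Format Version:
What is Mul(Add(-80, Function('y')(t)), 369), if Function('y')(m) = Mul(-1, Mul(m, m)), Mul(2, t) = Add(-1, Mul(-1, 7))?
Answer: -35424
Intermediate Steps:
t = -4 (t = Mul(Rational(1, 2), Add(-1, Mul(-1, 7))) = Mul(Rational(1, 2), Add(-1, -7)) = Mul(Rational(1, 2), -8) = -4)
Function('y')(m) = Mul(-1, Pow(m, 2))
Mul(Add(-80, Function('y')(t)), 369) = Mul(Add(-80, Mul(-1, Pow(-4, 2))), 369) = Mul(Add(-80, Mul(-1, 16)), 369) = Mul(Add(-80, -16), 369) = Mul(-96, 369) = -35424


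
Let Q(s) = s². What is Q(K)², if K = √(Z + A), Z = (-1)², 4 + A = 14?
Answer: 121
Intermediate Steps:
A = 10 (A = -4 + 14 = 10)
Z = 1
K = √11 (K = √(1 + 10) = √11 ≈ 3.3166)
Q(K)² = ((√11)²)² = 11² = 121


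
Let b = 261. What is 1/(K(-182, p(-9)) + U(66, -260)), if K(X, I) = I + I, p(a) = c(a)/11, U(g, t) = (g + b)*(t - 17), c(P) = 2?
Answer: -11/996365 ≈ -1.1040e-5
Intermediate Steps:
U(g, t) = (-17 + t)*(261 + g) (U(g, t) = (g + 261)*(t - 17) = (261 + g)*(-17 + t) = (-17 + t)*(261 + g))
p(a) = 2/11
K(X, I) = 2*I
1/(K(-182, p(-9)) + U(66, -260)) = 1/(2*(2/11) + (-4437 - 17*66 + 261*(-260) + 66*(-260))) = 1/(4/11 + (-4437 - 1122 - 67860 - 17160)) = 1/(4/11 - 90579) = 1/(-996365/11) = -11/996365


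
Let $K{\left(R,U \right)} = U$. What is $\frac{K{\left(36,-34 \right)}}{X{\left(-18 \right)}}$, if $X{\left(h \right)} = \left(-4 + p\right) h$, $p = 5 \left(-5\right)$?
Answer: $- \frac{17}{261} \approx -0.065134$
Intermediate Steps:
$p = -25$
$X{\left(h \right)} = - 29 h$ ($X{\left(h \right)} = \left(-4 - 25\right) h = - 29 h$)
$\frac{K{\left(36,-34 \right)}}{X{\left(-18 \right)}} = - \frac{34}{\left(-29\right) \left(-18\right)} = - \frac{34}{522} = \left(-34\right) \frac{1}{522} = - \frac{17}{261}$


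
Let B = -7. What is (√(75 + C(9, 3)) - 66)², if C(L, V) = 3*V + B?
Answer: (66 - √77)² ≈ 3274.7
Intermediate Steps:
C(L, V) = -7 + 3*V (C(L, V) = 3*V - 7 = -7 + 3*V)
(√(75 + C(9, 3)) - 66)² = (√(75 + (-7 + 3*3)) - 66)² = (√(75 + (-7 + 9)) - 66)² = (√(75 + 2) - 66)² = (√77 - 66)² = (-66 + √77)²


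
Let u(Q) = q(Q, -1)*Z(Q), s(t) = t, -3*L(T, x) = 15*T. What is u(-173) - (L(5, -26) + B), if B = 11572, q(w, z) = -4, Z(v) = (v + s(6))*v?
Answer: -127111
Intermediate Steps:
L(T, x) = -5*T
Z(v) = v*(6 + v) (Z(v) = (v + 6)*v = (6 + v)*v = v*(6 + v))
u(Q) = -4*Q*(6 + Q)
u(-173) - (L(5, -26) + B) = -4*(-173)*(6 - 173) - (-5*5 + 11572) = -4*(-173)*(-167) - (-25 + 11572) = -115564 - 1*11547 = -115564 - 11547 = -127111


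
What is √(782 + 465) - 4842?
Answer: -4842 + √1247 ≈ -4806.7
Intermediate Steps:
√(782 + 465) - 4842 = √1247 - 4842 = -4842 + √1247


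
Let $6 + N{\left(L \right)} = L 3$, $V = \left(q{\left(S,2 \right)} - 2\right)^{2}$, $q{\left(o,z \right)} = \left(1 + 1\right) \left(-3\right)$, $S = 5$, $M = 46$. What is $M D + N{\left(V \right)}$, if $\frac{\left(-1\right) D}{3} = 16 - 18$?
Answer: $462$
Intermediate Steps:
$q{\left(o,z \right)} = -6$ ($q{\left(o,z \right)} = 2 \left(-3\right) = -6$)
$V = 64$ ($V = \left(-6 - 2\right)^{2} = \left(-8\right)^{2} = 64$)
$D = 6$ ($D = - 3 \left(16 - 18\right) = \left(-3\right) \left(-2\right) = 6$)
$N{\left(L \right)} = -6 + 3 L$ ($N{\left(L \right)} = -6 + L 3 = -6 + 3 L$)
$M D + N{\left(V \right)} = 46 \cdot 6 + \left(-6 + 3 \cdot 64\right) = 276 + \left(-6 + 192\right) = 276 + 186 = 462$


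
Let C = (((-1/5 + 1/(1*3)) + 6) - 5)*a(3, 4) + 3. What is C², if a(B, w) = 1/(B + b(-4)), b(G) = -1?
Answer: 11449/900 ≈ 12.721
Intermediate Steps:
a(B, w) = 1/(-1 + B) (a(B, w) = 1/(B - 1) = 1/(-1 + B))
C = 107/30 (C = (((-1/5 + 1/(1*3)) + 6) - 5)/(-1 + 3) + 3 = (((-1*⅕ + 1*(⅓)) + 6) - 5)/2 + 3 = (((-⅕ + ⅓) + 6) - 5)*(½) + 3 = ((2/15 + 6) - 5)*(½) + 3 = (92/15 - 5)*(½) + 3 = (17/15)*(½) + 3 = 17/30 + 3 = 107/30 ≈ 3.5667)
C² = (107/30)² = 11449/900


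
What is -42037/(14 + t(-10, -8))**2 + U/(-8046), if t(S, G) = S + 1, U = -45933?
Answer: -112360459/67050 ≈ -1675.8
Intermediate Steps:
t(S, G) = 1 + S
-42037/(14 + t(-10, -8))**2 + U/(-8046) = -42037/(14 + (1 - 10))**2 - 45933/(-8046) = -42037/(14 - 9)**2 - 45933*(-1/8046) = -42037/(5**2) + 15311/2682 = -42037/25 + 15311/2682 = -112360459/67050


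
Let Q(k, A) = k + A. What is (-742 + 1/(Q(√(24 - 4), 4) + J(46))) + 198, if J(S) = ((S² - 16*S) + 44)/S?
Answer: -86469073/158959 - 529*√5/317918 ≈ -543.97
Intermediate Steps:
Q(k, A) = A + k
J(S) = (44 + S² - 16*S)/S
(-742 + 1/(Q(√(24 - 4), 4) + J(46))) + 198 = (-742 + 1/((4 + √(24 - 4)) + (-16 + 46 + 44/46))) + 198 = (-742 + 1/((4 + √20) + (-16 + 46 + 44*(1/46)))) + 198 = (-742 + 1/((4 + 2*√5) + (-16 + 46 + 22/23))) + 198 = (-742 + 1/((4 + 2*√5) + 712/23)) + 198 = (-742 + 1/(804/23 + 2*√5)) + 198 = -544 + 1/(804/23 + 2*√5)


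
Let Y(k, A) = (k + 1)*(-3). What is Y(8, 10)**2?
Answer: 729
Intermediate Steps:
Y(k, A) = -3 - 3*k (Y(k, A) = (1 + k)*(-3) = -3 - 3*k)
Y(8, 10)**2 = (-3 - 3*8)**2 = (-3 - 24)**2 = (-27)**2 = 729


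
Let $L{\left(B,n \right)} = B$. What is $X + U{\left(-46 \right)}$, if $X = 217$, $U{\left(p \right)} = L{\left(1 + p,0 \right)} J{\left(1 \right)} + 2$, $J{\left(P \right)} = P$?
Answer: $174$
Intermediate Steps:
$U{\left(p \right)} = 3 + p$ ($U{\left(p \right)} = \left(1 + p\right) 1 + 2 = \left(1 + p\right) + 2 = 3 + p$)
$X + U{\left(-46 \right)} = 217 + \left(3 - 46\right) = 217 - 43 = 174$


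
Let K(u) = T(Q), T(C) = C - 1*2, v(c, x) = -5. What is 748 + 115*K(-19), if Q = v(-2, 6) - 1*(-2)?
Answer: 173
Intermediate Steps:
Q = -3 (Q = -5 - 1*(-2) = -5 + 2 = -3)
T(C) = -2 + C (T(C) = C - 2 = -2 + C)
K(u) = -5 (K(u) = -2 - 3 = -5)
748 + 115*K(-19) = 748 + 115*(-5) = 748 - 575 = 173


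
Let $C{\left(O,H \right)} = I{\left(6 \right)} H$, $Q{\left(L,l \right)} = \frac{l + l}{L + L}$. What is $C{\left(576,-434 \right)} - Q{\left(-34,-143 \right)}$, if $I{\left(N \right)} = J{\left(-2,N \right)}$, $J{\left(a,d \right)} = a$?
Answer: $\frac{29369}{34} \approx 863.79$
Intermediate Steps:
$I{\left(N \right)} = -2$
$Q{\left(L,l \right)} = \frac{l}{L}$ ($Q{\left(L,l \right)} = \frac{2 l}{2 L} = 2 l \frac{1}{2 L} = \frac{l}{L}$)
$C{\left(O,H \right)} = - 2 H$
$C{\left(576,-434 \right)} - Q{\left(-34,-143 \right)} = \left(-2\right) \left(-434\right) - - \frac{143}{-34} = 868 - \left(-143\right) \left(- \frac{1}{34}\right) = 868 - \frac{143}{34} = \frac{29369}{34}$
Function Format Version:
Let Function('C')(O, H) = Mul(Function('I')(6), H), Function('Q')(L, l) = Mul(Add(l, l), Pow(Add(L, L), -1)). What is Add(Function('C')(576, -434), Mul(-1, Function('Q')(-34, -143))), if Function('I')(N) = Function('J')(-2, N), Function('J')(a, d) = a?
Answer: Rational(29369, 34) ≈ 863.79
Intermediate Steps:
Function('I')(N) = -2
Function('Q')(L, l) = Mul(l, Pow(L, -1)) (Function('Q')(L, l) = Mul(Mul(2, l), Pow(Mul(2, L), -1)) = Mul(Mul(2, l), Mul(Rational(1, 2), Pow(L, -1))) = Mul(l, Pow(L, -1)))
Function('C')(O, H) = Mul(-2, H)
Add(Function('C')(576, -434), Mul(-1, Function('Q')(-34, -143))) = Add(Mul(-2, -434), Mul(-1, Mul(-143, Pow(-34, -1)))) = Add(868, Mul(-1, Mul(-143, Rational(-1, 34)))) = Add(868, Mul(-1, Rational(143, 34))) = Add(868, Rational(-143, 34)) = Rational(29369, 34)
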